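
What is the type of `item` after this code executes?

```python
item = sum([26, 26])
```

sum() of ints returns int

int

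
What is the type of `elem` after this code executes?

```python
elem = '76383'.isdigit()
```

str.isdigit() returns bool

bool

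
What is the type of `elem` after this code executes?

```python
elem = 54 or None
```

'or' returns first truthy value (54, int)

int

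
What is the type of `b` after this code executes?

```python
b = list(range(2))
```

list(range(...)) returns list

list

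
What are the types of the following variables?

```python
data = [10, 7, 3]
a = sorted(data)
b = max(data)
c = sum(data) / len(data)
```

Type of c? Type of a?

int / int returns float; sorted() returns list

float, list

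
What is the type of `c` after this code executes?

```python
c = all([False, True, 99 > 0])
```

all() returns bool

bool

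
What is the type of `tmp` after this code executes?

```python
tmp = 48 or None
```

'or' returns first truthy value (48, int)

int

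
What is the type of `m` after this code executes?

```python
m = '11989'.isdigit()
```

str.isdigit() returns bool

bool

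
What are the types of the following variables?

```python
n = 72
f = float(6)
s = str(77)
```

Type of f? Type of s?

f is float; s is str

float, str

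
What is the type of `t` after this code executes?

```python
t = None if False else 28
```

Ternary: condition is False, else branch (28) taken → int

int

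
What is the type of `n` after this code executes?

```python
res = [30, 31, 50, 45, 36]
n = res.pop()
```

list.pop() returns the popped element (int here)

int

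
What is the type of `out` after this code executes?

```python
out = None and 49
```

'and' returns first falsy value (None)

NoneType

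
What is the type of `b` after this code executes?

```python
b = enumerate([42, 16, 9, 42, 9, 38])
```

enumerate() returns an enumerate iterator object

enumerate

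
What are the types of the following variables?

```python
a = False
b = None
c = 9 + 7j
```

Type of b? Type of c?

b is NoneType; c is complex

NoneType, complex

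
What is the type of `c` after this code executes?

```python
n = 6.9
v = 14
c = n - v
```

float - int returns float (6.9 - 14 = -7.1)

float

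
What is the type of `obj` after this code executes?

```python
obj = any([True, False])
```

any() returns bool

bool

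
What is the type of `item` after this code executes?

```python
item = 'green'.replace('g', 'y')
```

str.replace() returns str

str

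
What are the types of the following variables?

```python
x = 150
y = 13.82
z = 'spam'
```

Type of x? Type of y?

x is int; y is float

int, float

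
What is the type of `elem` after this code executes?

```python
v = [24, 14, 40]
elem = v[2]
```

Indexing a list of ints returns int (v[2] = 40)

int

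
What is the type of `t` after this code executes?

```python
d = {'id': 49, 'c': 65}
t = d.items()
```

dict.items() returns a dict_items view

dict_items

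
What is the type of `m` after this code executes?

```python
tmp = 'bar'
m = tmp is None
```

'is' comparison returns bool

bool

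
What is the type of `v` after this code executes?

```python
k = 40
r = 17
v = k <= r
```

Comparison operators return bool

bool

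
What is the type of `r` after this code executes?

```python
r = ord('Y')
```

ord() returns int (Unicode code point)

int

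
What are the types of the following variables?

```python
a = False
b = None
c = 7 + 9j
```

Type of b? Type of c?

b is NoneType; c is complex

NoneType, complex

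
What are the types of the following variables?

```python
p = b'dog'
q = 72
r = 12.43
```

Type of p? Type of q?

p is bytes; q is int

bytes, int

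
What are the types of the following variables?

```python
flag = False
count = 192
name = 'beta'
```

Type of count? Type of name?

count is int; name is str

int, str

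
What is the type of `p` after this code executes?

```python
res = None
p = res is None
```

'is' comparison returns bool

bool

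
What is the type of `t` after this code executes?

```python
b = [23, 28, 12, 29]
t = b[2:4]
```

Slicing a list always returns a list

list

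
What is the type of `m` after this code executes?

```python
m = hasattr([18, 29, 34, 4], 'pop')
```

hasattr() returns bool

bool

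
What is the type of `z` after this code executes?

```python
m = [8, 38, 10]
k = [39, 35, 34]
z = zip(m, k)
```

zip() returns a zip iterator object

zip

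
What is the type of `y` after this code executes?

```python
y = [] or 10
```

'or' returns first truthy value (10, which is int)

int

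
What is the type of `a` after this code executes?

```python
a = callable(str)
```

callable() returns bool

bool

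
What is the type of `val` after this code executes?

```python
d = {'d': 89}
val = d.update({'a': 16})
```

dict.update() returns None

NoneType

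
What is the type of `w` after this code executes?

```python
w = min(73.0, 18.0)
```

min() of floats returns float

float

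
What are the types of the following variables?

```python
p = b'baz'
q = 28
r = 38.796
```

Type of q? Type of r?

q is int; r is float

int, float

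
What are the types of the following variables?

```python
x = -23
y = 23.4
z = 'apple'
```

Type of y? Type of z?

y is float; z is str

float, str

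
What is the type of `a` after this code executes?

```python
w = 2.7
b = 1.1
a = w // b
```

float // float returns float (floor division preserves float type)

float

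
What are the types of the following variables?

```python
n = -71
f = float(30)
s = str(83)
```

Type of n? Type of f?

n is int; f is float

int, float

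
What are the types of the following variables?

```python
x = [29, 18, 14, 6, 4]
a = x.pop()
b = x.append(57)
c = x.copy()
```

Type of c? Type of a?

list.copy() returns list; list.pop() returns the element (int)

list, int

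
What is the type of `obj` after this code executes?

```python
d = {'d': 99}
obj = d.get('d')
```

dict.get() returns the value (int) when key is found

int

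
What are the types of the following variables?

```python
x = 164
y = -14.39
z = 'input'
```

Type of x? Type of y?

x is int; y is float

int, float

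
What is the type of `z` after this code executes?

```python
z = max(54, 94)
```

max() of ints returns int

int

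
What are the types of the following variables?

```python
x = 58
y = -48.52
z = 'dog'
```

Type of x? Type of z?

x is int; z is str

int, str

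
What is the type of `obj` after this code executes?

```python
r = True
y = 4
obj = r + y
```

bool + int returns int (True is 1, so 1 + 4 = 5)

int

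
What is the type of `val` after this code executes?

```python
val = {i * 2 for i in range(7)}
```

A set comprehension {expr for x in iterable} produces a set

set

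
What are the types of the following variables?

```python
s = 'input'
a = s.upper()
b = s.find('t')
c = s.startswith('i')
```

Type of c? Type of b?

str.startswith() returns bool; str.find() returns int

bool, int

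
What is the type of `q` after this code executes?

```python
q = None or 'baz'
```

'or' with None returns the other value ('baz', str)

str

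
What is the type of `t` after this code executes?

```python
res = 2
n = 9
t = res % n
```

int % int returns int (2 % 9 = 2)

int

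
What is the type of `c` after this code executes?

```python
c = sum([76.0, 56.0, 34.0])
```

sum() of floats returns float

float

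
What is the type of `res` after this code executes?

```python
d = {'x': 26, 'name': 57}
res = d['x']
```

Accessing dict[str, int] with key 'x' returns int value 26

int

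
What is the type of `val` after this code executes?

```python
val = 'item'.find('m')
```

str.find() returns int (index, or -1)

int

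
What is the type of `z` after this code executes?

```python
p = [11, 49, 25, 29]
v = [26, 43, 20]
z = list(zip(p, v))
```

list(zip(...)) returns a list of tuples

list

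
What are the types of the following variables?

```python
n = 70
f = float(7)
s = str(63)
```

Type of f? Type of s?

f is float; s is str

float, str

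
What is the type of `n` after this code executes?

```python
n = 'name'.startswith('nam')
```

str.startswith() returns bool

bool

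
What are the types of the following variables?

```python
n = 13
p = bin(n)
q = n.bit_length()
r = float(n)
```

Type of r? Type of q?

float() returns float; int.bit_length() returns int

float, int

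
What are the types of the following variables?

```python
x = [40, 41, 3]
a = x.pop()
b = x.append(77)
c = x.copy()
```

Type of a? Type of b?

list.pop() returns the element (int); list.append() returns None

int, NoneType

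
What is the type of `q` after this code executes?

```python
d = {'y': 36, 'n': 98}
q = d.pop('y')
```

dict.pop() returns the value (int)

int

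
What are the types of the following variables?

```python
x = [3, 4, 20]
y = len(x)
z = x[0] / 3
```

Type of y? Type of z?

len() returns int; int / int returns float

int, float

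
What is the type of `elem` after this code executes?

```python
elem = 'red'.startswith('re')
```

str.startswith() returns bool

bool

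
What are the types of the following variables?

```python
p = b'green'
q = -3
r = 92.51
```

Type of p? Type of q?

p is bytes; q is int

bytes, int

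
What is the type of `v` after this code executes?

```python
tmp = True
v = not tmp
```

'not' always returns bool

bool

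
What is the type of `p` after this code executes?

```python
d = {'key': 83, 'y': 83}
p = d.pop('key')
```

dict.pop() returns the value (int)

int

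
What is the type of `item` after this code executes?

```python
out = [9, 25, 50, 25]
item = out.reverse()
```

list.reverse() returns None

NoneType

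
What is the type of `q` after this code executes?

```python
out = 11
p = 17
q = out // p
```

int // int returns int (11 // 17 = 0)

int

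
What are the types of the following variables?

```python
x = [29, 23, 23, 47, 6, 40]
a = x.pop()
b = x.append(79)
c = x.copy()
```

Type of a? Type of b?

list.pop() returns the element (int); list.append() returns None

int, NoneType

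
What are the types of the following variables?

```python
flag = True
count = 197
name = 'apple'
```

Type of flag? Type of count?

flag is bool; count is int

bool, int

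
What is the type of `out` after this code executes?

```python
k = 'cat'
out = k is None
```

'is' comparison returns bool

bool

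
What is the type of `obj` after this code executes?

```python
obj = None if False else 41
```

Ternary: condition is False, else branch (41) taken → int

int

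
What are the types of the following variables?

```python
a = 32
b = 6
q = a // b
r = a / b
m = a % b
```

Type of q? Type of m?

int // int returns int; int % int returns int

int, int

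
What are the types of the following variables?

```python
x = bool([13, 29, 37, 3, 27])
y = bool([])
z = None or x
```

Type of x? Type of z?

bool() returns bool; None or <bool> returns the bool

bool, bool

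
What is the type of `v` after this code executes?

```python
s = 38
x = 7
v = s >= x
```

Comparison operators return bool

bool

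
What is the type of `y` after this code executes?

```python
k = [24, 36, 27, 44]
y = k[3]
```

Indexing a list of ints returns int (k[3] = 44)

int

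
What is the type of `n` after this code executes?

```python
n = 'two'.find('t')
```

str.find() returns int (index, or -1)

int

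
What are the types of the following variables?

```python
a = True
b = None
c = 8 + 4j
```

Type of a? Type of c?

a is bool; c is complex

bool, complex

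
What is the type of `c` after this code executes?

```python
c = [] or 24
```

'or' returns first truthy value (24, which is int)

int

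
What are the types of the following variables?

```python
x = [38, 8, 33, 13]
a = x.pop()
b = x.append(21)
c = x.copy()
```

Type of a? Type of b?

list.pop() returns the element (int); list.append() returns None

int, NoneType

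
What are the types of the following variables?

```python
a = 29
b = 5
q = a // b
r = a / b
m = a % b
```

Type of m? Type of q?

int % int returns int; int // int returns int

int, int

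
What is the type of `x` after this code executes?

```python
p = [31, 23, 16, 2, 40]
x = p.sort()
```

list.sort() returns None (sorts in place)

NoneType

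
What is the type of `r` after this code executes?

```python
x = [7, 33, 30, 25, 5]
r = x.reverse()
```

list.reverse() returns None

NoneType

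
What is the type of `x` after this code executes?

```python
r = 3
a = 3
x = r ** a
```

int ** positive int returns int (3 ** 3 = 27)

int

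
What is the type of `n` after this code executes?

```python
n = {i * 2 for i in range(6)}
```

A set comprehension {expr for x in iterable} produces a set

set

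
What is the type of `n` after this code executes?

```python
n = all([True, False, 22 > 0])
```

all() returns bool

bool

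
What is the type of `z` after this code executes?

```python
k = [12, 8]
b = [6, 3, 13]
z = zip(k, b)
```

zip() returns a zip iterator object

zip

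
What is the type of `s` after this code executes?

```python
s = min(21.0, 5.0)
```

min() of floats returns float

float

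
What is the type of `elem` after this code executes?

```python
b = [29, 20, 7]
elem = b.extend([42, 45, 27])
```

list.extend() returns None

NoneType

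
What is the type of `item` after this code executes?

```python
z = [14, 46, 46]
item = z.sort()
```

list.sort() returns None (sorts in place)

NoneType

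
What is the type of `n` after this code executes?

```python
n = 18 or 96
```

'or' returns the first truthy value (18, which is int)

int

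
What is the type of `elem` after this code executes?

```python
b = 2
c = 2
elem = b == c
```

Equality comparison returns bool

bool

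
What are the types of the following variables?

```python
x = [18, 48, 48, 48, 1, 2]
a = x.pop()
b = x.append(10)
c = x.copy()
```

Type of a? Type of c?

list.pop() returns the element (int); list.copy() returns list

int, list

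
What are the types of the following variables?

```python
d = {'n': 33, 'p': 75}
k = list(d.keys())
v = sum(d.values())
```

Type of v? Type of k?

sum of int values returns int; list(...) returns list

int, list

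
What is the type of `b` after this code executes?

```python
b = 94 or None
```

'or' returns first truthy value (94, int)

int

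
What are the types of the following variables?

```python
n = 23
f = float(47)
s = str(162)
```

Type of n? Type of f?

n is int; f is float

int, float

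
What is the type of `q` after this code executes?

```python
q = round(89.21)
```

round() with no ndigits arg returns int

int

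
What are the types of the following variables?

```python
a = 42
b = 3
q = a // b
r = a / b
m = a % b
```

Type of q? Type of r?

int // int returns int; int / int returns float

int, float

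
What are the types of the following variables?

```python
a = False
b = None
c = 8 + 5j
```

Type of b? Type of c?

b is NoneType; c is complex

NoneType, complex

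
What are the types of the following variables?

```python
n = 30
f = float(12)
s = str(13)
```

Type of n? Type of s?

n is int; s is str

int, str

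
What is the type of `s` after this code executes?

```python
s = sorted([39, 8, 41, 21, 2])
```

sorted() always returns list

list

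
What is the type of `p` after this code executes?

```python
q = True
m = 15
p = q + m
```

bool + int returns int (True is 1, so 1 + 15 = 16)

int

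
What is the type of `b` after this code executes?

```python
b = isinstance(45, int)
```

isinstance() returns bool

bool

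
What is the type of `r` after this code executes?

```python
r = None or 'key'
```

'or' with None returns the other value ('key', str)

str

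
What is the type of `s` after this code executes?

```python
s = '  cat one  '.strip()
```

str.strip() returns str

str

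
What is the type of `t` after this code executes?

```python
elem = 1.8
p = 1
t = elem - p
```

float - int returns float (1.8 - 1 = 0.8)

float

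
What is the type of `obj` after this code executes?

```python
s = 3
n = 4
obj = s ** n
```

int ** positive int returns int (3 ** 4 = 81)

int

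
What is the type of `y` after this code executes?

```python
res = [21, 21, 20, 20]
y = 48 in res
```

'in' operator returns bool

bool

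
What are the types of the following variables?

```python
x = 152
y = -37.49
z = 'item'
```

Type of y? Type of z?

y is float; z is str

float, str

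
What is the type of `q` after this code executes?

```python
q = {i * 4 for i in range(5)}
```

A set comprehension {expr for x in iterable} produces a set

set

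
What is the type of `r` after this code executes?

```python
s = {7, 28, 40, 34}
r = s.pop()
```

Popping from a set of ints returns int

int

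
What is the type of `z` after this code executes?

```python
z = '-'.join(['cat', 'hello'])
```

str.join() returns str

str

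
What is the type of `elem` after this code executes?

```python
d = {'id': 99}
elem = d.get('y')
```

dict.get() returns None when key 'y' is not found and no default given

NoneType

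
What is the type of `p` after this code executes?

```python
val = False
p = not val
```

'not' always returns bool

bool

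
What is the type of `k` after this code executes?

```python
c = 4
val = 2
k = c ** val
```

int ** positive int returns int (4 ** 2 = 16)

int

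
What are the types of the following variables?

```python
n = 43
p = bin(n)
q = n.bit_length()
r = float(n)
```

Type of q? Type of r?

int.bit_length() returns int; float() returns float

int, float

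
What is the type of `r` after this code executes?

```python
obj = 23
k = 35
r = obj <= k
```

Comparison operators return bool

bool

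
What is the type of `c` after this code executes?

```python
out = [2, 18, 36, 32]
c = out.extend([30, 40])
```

list.extend() returns None

NoneType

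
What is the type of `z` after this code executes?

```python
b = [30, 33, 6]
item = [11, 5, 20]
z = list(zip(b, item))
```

list(zip(...)) returns a list of tuples

list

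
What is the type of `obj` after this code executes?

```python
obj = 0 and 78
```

'and' returns the first falsy value (0, which is int)

int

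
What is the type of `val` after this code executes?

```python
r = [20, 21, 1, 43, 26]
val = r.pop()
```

list.pop() returns the popped element (int here)

int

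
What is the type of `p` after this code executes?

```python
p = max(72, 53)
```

max() of ints returns int

int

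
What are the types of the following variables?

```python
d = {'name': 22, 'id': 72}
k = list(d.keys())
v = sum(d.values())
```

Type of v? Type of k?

sum of int values returns int; list(...) returns list

int, list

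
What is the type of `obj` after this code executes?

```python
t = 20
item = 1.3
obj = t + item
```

int + float returns float (20 + 1.3 = 21.3)

float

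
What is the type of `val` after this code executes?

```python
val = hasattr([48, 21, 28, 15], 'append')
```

hasattr() returns bool

bool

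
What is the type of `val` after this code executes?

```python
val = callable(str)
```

callable() returns bool

bool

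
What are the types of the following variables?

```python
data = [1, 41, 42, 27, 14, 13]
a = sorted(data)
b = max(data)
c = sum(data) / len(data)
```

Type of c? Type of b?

int / int returns float; max of ints returns int

float, int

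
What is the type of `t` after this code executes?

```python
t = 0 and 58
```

'and' returns the first falsy value (0, which is int)

int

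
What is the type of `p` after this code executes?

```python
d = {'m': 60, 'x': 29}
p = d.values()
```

.values() returns a dict_values view object

dict_values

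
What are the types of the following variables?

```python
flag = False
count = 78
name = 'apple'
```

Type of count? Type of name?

count is int; name is str

int, str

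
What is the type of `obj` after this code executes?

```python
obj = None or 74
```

'or' with None returns the other value (74, int)

int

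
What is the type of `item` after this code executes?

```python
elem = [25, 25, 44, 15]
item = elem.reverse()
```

list.reverse() returns None

NoneType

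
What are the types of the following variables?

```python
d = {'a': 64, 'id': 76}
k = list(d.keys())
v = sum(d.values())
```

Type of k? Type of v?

list(...) returns list; sum of int values returns int

list, int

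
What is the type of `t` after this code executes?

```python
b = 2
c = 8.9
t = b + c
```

int + float returns float (2 + 8.9 = 10.9)

float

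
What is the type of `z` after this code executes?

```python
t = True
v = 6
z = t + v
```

bool + int returns int (True is 1, so 1 + 6 = 7)

int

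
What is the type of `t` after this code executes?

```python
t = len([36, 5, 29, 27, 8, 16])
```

len() always returns int

int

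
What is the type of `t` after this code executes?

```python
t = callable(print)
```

callable() returns bool

bool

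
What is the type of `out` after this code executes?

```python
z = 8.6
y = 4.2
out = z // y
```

float // float returns float (floor division preserves float type)

float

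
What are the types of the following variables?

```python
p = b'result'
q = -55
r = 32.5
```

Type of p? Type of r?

p is bytes; r is float

bytes, float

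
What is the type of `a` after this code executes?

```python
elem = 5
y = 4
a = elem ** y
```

int ** positive int returns int (5 ** 4 = 625)

int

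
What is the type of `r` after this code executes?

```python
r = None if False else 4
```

Ternary: condition is False, else branch (4) taken → int

int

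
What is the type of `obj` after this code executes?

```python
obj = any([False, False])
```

any() returns bool

bool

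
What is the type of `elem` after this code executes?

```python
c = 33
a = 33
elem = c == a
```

Equality comparison returns bool

bool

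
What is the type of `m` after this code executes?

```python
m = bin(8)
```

bin() returns str representation

str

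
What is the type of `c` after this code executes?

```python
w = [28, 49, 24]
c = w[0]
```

Indexing a list of ints returns int (w[0] = 28)

int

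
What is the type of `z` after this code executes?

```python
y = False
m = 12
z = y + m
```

bool + int returns int (False is 0, so 0 + 12 = 12)

int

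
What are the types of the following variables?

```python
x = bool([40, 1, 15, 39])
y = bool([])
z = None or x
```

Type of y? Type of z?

bool() returns bool; None or <bool> returns the bool

bool, bool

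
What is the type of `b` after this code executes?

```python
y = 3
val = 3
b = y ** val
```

int ** positive int returns int (3 ** 3 = 27)

int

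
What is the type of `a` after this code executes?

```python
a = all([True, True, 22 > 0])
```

all() returns bool

bool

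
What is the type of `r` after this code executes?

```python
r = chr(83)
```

chr() returns str (single character)

str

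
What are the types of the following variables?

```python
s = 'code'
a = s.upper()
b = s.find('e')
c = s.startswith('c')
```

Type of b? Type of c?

str.find() returns int; str.startswith() returns bool

int, bool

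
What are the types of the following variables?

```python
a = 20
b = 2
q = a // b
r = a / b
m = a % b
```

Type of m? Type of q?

int % int returns int; int // int returns int

int, int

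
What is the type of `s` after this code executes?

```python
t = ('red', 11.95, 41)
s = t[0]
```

Index 0 of tuple is 'red' which is str

str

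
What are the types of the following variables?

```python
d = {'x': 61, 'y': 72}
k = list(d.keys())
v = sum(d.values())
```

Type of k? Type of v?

list(...) returns list; sum of int values returns int

list, int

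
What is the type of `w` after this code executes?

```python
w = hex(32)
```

hex() returns str representation

str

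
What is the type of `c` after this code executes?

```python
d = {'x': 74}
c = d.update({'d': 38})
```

dict.update() returns None

NoneType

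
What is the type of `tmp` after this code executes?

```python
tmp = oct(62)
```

oct() returns str representation

str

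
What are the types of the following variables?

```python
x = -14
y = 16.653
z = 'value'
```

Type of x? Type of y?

x is int; y is float

int, float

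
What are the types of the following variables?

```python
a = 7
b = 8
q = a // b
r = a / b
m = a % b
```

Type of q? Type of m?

int // int returns int; int % int returns int

int, int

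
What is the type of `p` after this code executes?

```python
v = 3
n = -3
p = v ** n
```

int ** negative int returns float

float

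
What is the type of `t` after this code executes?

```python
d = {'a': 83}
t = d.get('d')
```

dict.get() returns None when key 'd' is not found and no default given

NoneType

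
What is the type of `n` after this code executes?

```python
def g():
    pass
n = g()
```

A function with no return statement returns None

NoneType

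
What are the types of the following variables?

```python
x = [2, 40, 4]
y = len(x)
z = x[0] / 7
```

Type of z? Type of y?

int / int returns float; len() returns int

float, int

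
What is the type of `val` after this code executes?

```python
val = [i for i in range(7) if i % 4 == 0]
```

A list comprehension [...] produces a list

list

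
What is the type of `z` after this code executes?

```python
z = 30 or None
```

'or' returns first truthy value (30, int)

int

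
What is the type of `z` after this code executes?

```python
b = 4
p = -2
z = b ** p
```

int ** negative int returns float

float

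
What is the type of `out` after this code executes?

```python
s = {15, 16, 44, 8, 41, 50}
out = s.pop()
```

Popping from a set of ints returns int

int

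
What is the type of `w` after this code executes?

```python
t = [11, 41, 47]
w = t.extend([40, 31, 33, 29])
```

list.extend() returns None

NoneType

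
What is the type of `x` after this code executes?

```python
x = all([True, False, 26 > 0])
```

all() returns bool

bool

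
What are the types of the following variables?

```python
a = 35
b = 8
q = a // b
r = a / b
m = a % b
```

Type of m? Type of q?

int % int returns int; int // int returns int

int, int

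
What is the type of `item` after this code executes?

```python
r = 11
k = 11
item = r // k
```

int // int returns int (11 // 11 = 1)

int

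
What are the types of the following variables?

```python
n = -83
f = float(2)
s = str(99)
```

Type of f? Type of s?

f is float; s is str

float, str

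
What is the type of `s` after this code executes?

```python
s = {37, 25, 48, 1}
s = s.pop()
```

Popping from a set of ints returns int

int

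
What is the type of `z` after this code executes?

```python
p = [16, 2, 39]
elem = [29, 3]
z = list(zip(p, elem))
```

list(zip(...)) returns a list of tuples

list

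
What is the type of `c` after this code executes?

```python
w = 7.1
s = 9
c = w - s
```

float - int returns float (7.1 - 9 = -1.9)

float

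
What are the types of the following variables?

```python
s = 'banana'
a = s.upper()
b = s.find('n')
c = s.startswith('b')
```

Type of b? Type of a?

str.find() returns int; str.upper() returns str

int, str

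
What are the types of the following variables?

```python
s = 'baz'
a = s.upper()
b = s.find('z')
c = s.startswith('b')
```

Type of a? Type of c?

str.upper() returns str; str.startswith() returns bool

str, bool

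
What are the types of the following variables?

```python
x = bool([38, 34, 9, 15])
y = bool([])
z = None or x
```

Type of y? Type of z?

bool() returns bool; None or <bool> returns the bool

bool, bool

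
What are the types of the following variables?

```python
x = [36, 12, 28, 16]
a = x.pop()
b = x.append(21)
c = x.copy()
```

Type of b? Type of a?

list.append() returns None; list.pop() returns the element (int)

NoneType, int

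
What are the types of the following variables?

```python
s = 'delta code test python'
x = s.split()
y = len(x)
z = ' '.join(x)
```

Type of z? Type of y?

str.join() returns str; len() returns int

str, int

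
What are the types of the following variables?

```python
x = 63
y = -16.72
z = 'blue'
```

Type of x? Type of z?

x is int; z is str

int, str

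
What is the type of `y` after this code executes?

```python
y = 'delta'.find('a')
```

str.find() returns int (index, or -1)

int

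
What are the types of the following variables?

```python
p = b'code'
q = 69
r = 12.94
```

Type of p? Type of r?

p is bytes; r is float

bytes, float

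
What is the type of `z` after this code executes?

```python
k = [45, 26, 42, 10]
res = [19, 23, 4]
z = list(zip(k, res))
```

list(zip(...)) returns a list of tuples

list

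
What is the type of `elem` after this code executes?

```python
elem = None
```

None has type NoneType

NoneType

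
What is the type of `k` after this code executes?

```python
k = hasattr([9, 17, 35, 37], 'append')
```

hasattr() returns bool

bool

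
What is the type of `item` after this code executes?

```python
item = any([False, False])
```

any() returns bool

bool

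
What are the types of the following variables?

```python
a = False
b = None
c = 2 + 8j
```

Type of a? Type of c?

a is bool; c is complex

bool, complex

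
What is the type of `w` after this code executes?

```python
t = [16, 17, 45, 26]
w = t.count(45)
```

list.count() returns int

int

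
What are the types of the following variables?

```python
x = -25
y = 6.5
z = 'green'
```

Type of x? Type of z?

x is int; z is str

int, str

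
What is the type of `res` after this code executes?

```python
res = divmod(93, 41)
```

divmod() returns a tuple (quotient, remainder)

tuple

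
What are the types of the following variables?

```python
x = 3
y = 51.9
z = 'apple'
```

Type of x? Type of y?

x is int; y is float

int, float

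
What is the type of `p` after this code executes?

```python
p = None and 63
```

'and' returns first falsy value (None)

NoneType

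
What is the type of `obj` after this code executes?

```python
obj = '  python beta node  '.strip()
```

str.strip() returns str

str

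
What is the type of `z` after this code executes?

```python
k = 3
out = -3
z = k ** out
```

int ** negative int returns float

float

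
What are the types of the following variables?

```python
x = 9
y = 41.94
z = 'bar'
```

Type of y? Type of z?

y is float; z is str

float, str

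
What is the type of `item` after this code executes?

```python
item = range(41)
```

range() returns a range object

range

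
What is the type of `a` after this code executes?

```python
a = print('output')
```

print() returns None

NoneType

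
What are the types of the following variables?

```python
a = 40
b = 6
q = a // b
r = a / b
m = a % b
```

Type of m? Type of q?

int % int returns int; int // int returns int

int, int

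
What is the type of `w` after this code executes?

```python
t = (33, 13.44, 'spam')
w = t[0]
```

Index 0 of tuple is 33 which is int

int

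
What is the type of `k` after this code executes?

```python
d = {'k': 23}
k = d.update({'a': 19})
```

dict.update() returns None

NoneType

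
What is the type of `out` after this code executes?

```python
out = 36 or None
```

'or' returns first truthy value (36, int)

int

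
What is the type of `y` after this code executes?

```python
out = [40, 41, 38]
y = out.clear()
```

list.clear() returns None

NoneType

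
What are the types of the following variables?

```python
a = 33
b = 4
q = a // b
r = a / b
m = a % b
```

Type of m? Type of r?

int % int returns int; int / int returns float

int, float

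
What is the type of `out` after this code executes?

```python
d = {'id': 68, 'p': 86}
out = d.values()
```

.values() returns a dict_values view object

dict_values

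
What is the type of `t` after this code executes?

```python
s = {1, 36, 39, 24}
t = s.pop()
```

Popping from a set of ints returns int

int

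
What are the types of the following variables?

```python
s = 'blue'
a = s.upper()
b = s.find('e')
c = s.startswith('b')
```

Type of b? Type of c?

str.find() returns int; str.startswith() returns bool

int, bool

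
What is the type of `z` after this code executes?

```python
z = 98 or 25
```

'or' returns the first truthy value (98, which is int)

int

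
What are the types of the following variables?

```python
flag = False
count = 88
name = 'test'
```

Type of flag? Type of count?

flag is bool; count is int

bool, int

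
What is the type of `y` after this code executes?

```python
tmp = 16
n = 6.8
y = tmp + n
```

int + float returns float (16 + 6.8 = 22.8)

float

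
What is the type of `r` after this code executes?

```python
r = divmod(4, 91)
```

divmod() returns a tuple (quotient, remainder)

tuple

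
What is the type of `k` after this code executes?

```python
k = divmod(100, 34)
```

divmod() returns a tuple (quotient, remainder)

tuple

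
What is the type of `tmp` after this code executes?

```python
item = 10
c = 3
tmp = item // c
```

int // int returns int (10 // 3 = 3)

int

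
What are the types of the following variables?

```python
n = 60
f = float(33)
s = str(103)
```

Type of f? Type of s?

f is float; s is str

float, str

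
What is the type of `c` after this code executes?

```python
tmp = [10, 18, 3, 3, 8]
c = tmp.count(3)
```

list.count() returns int

int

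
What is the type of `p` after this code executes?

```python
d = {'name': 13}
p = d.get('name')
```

dict.get() returns the value (int) when key is found

int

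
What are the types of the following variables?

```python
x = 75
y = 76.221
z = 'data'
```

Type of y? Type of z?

y is float; z is str

float, str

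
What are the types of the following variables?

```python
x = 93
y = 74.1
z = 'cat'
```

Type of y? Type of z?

y is float; z is str

float, str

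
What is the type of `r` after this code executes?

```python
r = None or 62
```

'or' with None returns the other value (62, int)

int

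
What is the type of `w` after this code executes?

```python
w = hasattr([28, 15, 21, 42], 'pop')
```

hasattr() returns bool

bool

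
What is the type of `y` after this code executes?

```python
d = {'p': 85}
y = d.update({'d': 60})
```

dict.update() returns None

NoneType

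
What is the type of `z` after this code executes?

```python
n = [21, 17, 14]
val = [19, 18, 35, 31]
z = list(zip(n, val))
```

list(zip(...)) returns a list of tuples

list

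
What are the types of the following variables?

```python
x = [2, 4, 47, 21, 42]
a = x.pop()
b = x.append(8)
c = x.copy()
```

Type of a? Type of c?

list.pop() returns the element (int); list.copy() returns list

int, list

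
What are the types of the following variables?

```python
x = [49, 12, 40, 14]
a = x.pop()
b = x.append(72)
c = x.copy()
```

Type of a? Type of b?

list.pop() returns the element (int); list.append() returns None

int, NoneType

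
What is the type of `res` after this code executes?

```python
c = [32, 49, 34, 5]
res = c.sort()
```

list.sort() returns None (sorts in place)

NoneType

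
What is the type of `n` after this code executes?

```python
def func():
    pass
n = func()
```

A function with no return statement returns None

NoneType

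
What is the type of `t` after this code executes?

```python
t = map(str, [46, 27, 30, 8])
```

map() returns a map iterator object

map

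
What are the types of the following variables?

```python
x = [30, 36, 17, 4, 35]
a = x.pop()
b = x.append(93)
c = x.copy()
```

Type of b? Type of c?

list.append() returns None; list.copy() returns list

NoneType, list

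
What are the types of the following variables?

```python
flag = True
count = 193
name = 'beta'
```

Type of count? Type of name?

count is int; name is str

int, str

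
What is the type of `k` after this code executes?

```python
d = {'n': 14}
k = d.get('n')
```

dict.get() returns the value (int) when key is found

int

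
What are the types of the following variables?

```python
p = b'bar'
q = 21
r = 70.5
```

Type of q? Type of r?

q is int; r is float

int, float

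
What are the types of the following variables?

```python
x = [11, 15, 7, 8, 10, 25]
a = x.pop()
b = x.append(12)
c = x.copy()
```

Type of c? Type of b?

list.copy() returns list; list.append() returns None

list, NoneType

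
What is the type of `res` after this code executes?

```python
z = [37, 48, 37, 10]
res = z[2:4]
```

Slicing a list always returns a list

list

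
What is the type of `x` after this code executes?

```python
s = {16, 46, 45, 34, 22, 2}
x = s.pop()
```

Popping from a set of ints returns int

int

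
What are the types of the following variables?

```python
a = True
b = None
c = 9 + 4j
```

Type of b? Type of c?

b is NoneType; c is complex

NoneType, complex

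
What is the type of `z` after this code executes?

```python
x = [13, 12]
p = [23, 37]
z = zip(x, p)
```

zip() returns a zip iterator object

zip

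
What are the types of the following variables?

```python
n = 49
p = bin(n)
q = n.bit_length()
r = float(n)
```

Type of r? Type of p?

float() returns float; bin() returns str

float, str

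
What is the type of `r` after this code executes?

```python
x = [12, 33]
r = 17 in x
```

'in' operator returns bool

bool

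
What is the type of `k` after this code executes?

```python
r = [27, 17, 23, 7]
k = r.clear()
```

list.clear() returns None

NoneType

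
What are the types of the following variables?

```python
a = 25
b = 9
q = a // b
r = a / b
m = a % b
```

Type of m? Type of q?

int % int returns int; int // int returns int

int, int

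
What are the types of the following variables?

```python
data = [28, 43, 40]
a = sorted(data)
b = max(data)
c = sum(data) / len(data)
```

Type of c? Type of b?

int / int returns float; max of ints returns int

float, int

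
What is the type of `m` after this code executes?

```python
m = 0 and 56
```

'and' returns the first falsy value (0, which is int)

int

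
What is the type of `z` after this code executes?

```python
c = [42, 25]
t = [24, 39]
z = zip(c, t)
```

zip() returns a zip iterator object

zip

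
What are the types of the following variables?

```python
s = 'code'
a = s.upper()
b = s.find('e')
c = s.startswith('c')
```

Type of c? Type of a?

str.startswith() returns bool; str.upper() returns str

bool, str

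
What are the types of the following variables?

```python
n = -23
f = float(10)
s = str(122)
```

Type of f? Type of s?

f is float; s is str

float, str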